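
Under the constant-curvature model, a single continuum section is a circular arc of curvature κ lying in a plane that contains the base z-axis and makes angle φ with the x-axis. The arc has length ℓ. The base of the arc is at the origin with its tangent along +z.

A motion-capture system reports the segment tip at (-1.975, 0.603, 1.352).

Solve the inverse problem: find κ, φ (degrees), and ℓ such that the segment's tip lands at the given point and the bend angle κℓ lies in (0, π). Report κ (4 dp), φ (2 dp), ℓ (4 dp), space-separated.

ρ = √(x²+y²) = √(-1.975² + 0.603²) = 2.06500
φ = atan2(y, x) mod 360° = atan2(0.603, -1.975) = 163.0217°
|p|² = ρ² + z² = 2.06500² + 1.352² = 6.09214
κ = 2ρ / |p|² = 2×2.06500 / 6.09214 = 0.67792
θ = 2·atan2(ρ, z) = 2·atan2(2.06500, 1.352) = 1.98222 rad
ℓ = θ/κ = 1.98222/0.67792 = 2.92396

0.6779 163.02 2.9240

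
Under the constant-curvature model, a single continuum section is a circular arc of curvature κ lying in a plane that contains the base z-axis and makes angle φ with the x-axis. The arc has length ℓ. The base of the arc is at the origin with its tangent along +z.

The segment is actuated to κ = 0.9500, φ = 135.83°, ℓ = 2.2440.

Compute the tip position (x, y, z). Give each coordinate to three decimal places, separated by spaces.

θ = κ·ℓ = 0.9500 × 2.2440 = 2.13180 rad
ρ = (1 − cos θ)/κ = (1 − -0.53204)/0.9500 = 1.61267
z = sin θ / κ = 0.84672/0.9500 = 0.89129
x = ρ cos φ = 1.61267 × cos(135.83°) = -1.15673
y = ρ sin φ = 1.61267 × sin(135.83°) = 1.12369

-1.157 1.124 0.891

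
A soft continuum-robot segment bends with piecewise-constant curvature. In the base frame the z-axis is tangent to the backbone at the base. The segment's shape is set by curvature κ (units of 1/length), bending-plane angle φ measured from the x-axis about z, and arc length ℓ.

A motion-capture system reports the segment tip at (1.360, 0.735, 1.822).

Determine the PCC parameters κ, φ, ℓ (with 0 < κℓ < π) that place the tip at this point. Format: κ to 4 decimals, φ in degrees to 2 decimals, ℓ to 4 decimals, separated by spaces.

0.5415 28.39 2.5986

ρ = √(x²+y²) = √(1.360² + 0.735²) = 1.54591
φ = atan2(y, x) mod 360° = atan2(0.735, 1.360) = 28.3886°
|p|² = ρ² + z² = 1.54591² + 1.822² = 5.70951
κ = 2ρ / |p|² = 2×1.54591 / 5.70951 = 0.54152
θ = 2·atan2(ρ, z) = 2·atan2(1.54591, 1.822) = 1.40721 rad
ℓ = θ/κ = 1.40721/0.54152 = 2.59862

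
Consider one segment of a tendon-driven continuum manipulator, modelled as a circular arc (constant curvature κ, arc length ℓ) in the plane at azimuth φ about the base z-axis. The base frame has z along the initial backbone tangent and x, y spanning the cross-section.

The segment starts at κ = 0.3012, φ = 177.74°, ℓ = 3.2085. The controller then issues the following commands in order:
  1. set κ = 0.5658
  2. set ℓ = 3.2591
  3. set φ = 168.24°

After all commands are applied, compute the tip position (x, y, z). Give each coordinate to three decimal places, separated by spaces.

initial: κ=0.3012, φ=177.74°, ℓ=3.2085
cmd 1: set κ=0.5658 → (κ,φ,ℓ)=(0.5658,177.74°,3.2085) → tip=(-2.1937,0.0866,1.7148)
cmd 2: set ℓ=3.2591 → (κ,φ,ℓ)=(0.5658,177.74°,3.2591) → tip=(-2.2425,0.0885,1.7019)
cmd 3: set φ=168.24° → (κ,φ,ℓ)=(0.5658,168.24°,3.2591) → tip=(-2.1972,0.4574,1.7019)

-2.197 0.457 1.702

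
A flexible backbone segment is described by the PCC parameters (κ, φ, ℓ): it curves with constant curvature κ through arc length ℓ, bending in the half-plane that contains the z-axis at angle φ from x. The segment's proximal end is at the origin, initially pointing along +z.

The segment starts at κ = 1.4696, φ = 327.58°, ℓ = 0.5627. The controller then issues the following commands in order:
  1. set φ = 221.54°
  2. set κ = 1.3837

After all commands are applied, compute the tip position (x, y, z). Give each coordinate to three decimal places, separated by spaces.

-0.156 -0.138 0.508

initial: κ=1.4696, φ=327.58°, ℓ=0.5627
cmd 1: set φ=221.54° → (κ,φ,ℓ)=(1.4696,221.54°,0.5627) → tip=(-0.1644,-0.1457,0.5007)
cmd 2: set κ=1.3837 → (κ,φ,ℓ)=(1.3837,221.54°,0.5627) → tip=(-0.1558,-0.1381,0.5075)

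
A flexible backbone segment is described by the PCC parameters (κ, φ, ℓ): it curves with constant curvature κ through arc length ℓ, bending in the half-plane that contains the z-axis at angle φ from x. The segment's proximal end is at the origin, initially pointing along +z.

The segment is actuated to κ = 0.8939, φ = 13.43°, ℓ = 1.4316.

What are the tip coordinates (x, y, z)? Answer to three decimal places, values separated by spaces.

0.776 0.185 1.072

θ = κ·ℓ = 0.8939 × 1.4316 = 1.27971 rad
ρ = (1 − cos θ)/κ = (1 − 0.28700)/0.8939 = 0.79763
z = sin θ / κ = 0.95793/0.8939 = 1.07163
x = ρ cos φ = 0.79763 × cos(13.43°) = 0.77582
y = ρ sin φ = 0.79763 × sin(13.43°) = 0.18526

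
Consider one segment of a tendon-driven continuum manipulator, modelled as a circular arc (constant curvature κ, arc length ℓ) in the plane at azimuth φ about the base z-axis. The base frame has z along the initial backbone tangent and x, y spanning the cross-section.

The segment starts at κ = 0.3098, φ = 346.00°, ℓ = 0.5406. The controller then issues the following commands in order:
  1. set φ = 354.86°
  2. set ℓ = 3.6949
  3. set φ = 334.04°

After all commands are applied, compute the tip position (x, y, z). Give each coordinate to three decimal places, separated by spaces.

initial: κ=0.3098, φ=346.00°, ℓ=0.5406
cmd 1: set φ=354.86° → (κ,φ,ℓ)=(0.3098,354.86°,0.5406) → tip=(0.0450,-0.0040,0.5381)
cmd 2: set ℓ=3.6949 → (κ,φ,ℓ)=(0.3098,354.86°,3.6949) → tip=(1.8861,-0.1697,2.9392)
cmd 3: set φ=334.04° → (κ,φ,ℓ)=(0.3098,334.04°,3.6949) → tip=(1.7026,-0.8289,2.9392)

1.703 -0.829 2.939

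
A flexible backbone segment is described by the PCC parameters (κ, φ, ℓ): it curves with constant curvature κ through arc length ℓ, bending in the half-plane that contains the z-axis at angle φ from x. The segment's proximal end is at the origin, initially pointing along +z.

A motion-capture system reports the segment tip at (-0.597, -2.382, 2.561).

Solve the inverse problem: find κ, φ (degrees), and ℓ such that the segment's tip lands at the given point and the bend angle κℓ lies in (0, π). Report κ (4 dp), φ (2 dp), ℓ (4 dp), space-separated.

ρ = √(x²+y²) = √(-0.597² + -2.382²) = 2.45567
φ = atan2(y, x) mod 360° = atan2(-2.382, -0.597) = 255.9298°
|p|² = ρ² + z² = 2.45567² + 2.561² = 12.58905
κ = 2ρ / |p|² = 2×2.45567 / 12.58905 = 0.39013
θ = 2·atan2(ρ, z) = 2·atan2(2.45567, 2.561) = 1.52881 rad
ℓ = θ/κ = 1.52881/0.39013 = 3.91874

0.3901 255.93 3.9187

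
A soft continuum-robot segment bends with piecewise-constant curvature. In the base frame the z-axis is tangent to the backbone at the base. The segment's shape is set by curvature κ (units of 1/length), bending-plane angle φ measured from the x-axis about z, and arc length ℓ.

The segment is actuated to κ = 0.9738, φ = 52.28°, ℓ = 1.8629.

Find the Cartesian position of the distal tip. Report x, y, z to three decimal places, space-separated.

θ = κ·ℓ = 0.9738 × 1.8629 = 1.81409 rad
ρ = (1 − cos θ)/κ = (1 − -0.24090)/0.9738 = 1.27429
z = sin θ / κ = 0.97055/0.9738 = 0.99666
x = ρ cos φ = 1.27429 × cos(52.28°) = 0.77961
y = ρ sin φ = 1.27429 × sin(52.28°) = 1.00798

0.780 1.008 0.997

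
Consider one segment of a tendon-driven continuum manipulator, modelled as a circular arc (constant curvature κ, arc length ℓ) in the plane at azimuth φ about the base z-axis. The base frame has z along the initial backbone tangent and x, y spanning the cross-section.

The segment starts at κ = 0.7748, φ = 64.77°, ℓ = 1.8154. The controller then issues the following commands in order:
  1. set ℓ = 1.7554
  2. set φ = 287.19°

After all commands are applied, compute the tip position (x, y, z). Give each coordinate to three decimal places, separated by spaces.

initial: κ=0.7748, φ=64.77°, ℓ=1.8154
cmd 1: set ℓ=1.7554 → (κ,φ,ℓ)=(0.7748,64.77°,1.7554) → tip=(0.4351,0.9233,1.2621)
cmd 2: set φ=287.19° → (κ,φ,ℓ)=(0.7748,287.19°,1.7554) → tip=(0.3017,-0.9751,1.2621)

0.302 -0.975 1.262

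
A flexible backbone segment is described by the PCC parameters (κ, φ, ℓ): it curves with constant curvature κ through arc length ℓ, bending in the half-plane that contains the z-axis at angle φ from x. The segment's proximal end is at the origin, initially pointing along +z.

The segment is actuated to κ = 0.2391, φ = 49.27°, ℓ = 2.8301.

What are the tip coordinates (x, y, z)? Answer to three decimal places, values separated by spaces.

0.601 0.698 2.619

θ = κ·ℓ = 0.2391 × 2.8301 = 0.67668 rad
ρ = (1 − cos θ)/κ = (1 − 0.77966)/0.2391 = 0.92155
z = sin θ / κ = 0.62621/0.2391 = 2.61901
x = ρ cos φ = 0.92155 × cos(49.27°) = 0.60131
y = ρ sin φ = 0.92155 × sin(49.27°) = 0.69834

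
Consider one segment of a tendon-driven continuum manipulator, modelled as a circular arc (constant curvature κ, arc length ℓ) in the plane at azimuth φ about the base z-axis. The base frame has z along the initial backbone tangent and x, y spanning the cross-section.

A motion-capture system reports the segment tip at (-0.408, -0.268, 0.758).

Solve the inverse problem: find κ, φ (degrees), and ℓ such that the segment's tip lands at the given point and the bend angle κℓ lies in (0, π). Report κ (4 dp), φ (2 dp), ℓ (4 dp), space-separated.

ρ = √(x²+y²) = √(-0.408² + -0.268²) = 0.48815
φ = atan2(y, x) mod 360° = atan2(-0.268, -0.408) = 213.2994°
|p|² = ρ² + z² = 0.48815² + 0.758² = 0.81285
κ = 2ρ / |p|² = 2×0.48815 / 0.81285 = 1.20107
θ = 2·atan2(ρ, z) = 2·atan2(0.48815, 0.758) = 1.14428 rad
ℓ = θ/κ = 1.14428/1.20107 = 0.95272

1.2011 213.30 0.9527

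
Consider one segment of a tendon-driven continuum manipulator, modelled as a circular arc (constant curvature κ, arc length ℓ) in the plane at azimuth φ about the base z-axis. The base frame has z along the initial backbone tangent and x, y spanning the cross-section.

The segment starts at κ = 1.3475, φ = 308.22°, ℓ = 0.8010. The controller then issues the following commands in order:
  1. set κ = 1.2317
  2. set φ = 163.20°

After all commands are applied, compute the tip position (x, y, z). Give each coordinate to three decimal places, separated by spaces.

initial: κ=1.3475, φ=308.22°, ℓ=0.8010
cmd 1: set κ=1.2317 → (κ,φ,ℓ)=(1.2317,308.22°,0.8010) → tip=(0.2253,-0.2861,0.6772)
cmd 2: set φ=163.20° → (κ,φ,ℓ)=(1.2317,163.20°,0.8010) → tip=(-0.3486,0.1052,0.6772)

-0.349 0.105 0.677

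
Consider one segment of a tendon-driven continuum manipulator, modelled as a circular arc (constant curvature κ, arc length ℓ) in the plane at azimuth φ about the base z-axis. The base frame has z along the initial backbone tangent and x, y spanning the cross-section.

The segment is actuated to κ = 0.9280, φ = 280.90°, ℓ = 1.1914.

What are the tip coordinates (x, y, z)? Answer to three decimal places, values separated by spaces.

0.112 -0.583 0.963

θ = κ·ℓ = 0.9280 × 1.1914 = 1.10562 rad
ρ = (1 − cos θ)/κ = (1 − 0.44858)/0.9280 = 0.59420
z = sin θ / κ = 0.89374/0.9280 = 0.96308
x = ρ cos φ = 0.59420 × cos(280.90°) = 0.11236
y = ρ sin φ = 0.59420 × sin(280.90°) = -0.58348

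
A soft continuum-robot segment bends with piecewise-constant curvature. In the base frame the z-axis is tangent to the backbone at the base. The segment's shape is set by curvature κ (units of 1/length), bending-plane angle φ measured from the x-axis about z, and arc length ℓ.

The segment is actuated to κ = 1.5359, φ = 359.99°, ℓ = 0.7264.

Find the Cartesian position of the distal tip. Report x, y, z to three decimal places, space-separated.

0.365 -0.000 0.585

θ = κ·ℓ = 1.5359 × 0.7264 = 1.11568 rad
ρ = (1 − cos θ)/κ = (1 − 0.43957)/1.5359 = 0.36489
z = sin θ / κ = 0.89821/1.5359 = 0.58481
x = ρ cos φ = 0.36489 × cos(359.99°) = 0.36489
y = ρ sin φ = 0.36489 × sin(359.99°) = -0.00006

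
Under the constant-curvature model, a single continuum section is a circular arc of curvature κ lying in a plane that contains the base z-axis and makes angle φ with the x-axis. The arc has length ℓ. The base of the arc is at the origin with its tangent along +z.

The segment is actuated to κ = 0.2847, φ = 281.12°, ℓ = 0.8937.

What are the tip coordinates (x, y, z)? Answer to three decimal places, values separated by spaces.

θ = κ·ℓ = 0.2847 × 0.8937 = 0.25444 rad
ρ = (1 − cos θ)/κ = (1 − 0.96781)/0.2847 = 0.11308
z = sin θ / κ = 0.25170/0.2847 = 0.88409
x = ρ cos φ = 0.11308 × cos(281.12°) = 0.02181
y = ρ sin φ = 0.11308 × sin(281.12°) = -0.11096

0.022 -0.111 0.884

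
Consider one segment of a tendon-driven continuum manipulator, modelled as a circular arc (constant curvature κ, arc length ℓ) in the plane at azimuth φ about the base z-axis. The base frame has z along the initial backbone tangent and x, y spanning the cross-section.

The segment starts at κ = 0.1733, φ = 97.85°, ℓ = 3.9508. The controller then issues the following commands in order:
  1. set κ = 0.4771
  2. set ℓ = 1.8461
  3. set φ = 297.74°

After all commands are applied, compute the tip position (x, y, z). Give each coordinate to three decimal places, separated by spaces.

0.355 -0.674 1.616

initial: κ=0.1733, φ=97.85°, ℓ=3.9508
cmd 1: set κ=0.4771 → (κ,φ,ℓ)=(0.4771,97.85°,3.9508) → tip=(-0.3747,2.7179,1.9934)
cmd 2: set ℓ=1.8461 → (κ,φ,ℓ)=(0.4771,97.85°,1.8461) → tip=(-0.1040,0.7546,1.6165)
cmd 3: set φ=297.74° → (κ,φ,ℓ)=(0.4771,297.74°,1.8461) → tip=(0.3546,-0.6742,1.6165)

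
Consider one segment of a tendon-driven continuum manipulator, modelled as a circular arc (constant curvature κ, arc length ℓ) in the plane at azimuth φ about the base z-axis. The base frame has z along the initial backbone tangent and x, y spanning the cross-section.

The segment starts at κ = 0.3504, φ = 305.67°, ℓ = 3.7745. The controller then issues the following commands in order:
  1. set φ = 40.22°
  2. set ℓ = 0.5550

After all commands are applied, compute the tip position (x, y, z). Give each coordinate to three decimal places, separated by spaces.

initial: κ=0.3504, φ=305.67°, ℓ=3.7745
cmd 1: set φ=40.22° → (κ,φ,ℓ)=(0.3504,40.22°,3.7745) → tip=(1.6438,1.3901,2.7664)
cmd 2: set ℓ=0.5550 → (κ,φ,ℓ)=(0.3504,40.22°,0.5550) → tip=(0.0411,0.0347,0.5515)

0.041 0.035 0.552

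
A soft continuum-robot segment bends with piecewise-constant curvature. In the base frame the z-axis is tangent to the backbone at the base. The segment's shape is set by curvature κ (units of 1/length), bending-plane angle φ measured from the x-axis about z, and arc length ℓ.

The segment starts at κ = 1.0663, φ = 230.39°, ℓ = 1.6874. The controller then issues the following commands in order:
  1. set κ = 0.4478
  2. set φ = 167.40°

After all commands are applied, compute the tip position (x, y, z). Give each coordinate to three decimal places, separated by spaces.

-0.593 0.133 1.531

initial: κ=1.0663, φ=230.39°, ℓ=1.6874
cmd 1: set κ=0.4478 → (κ,φ,ℓ)=(0.4478,230.39°,1.6874) → tip=(-0.3875,-0.4682,1.5313)
cmd 2: set φ=167.40° → (κ,φ,ℓ)=(0.4478,167.40°,1.6874) → tip=(-0.5931,0.1326,1.5313)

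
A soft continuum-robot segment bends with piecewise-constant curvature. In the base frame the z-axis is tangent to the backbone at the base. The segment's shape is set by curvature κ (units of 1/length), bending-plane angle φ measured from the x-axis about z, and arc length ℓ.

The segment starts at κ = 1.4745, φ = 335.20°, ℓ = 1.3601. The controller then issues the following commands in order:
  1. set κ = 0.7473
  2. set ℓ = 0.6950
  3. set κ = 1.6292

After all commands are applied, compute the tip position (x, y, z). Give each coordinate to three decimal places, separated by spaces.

0.321 -0.148 0.556

initial: κ=1.4745, φ=335.20°, ℓ=1.3601
cmd 1: set κ=0.7473 → (κ,φ,ℓ)=(0.7473,335.20°,1.3601) → tip=(0.5753,-0.2658,1.1377)
cmd 2: set ℓ=0.6950 → (κ,φ,ℓ)=(0.7473,335.20°,0.6950) → tip=(0.1602,-0.0740,0.6642)
cmd 3: set κ=1.6292 → (κ,φ,ℓ)=(1.6292,335.20°,0.6950) → tip=(0.3206,-0.1481,0.5557)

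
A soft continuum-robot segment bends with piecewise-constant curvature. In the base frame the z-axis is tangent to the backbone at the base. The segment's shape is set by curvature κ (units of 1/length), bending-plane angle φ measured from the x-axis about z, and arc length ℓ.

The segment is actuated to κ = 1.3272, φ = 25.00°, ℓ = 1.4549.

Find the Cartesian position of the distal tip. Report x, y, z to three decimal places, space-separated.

0.924 0.431 0.705

θ = κ·ℓ = 1.3272 × 1.4549 = 1.93094 rad
ρ = (1 − cos θ)/κ = (1 − -0.35241)/1.3272 = 1.01900
z = sin θ / κ = 0.93585/1.3272 = 0.70513
x = ρ cos φ = 1.01900 × cos(25.00°) = 0.92352
y = ρ sin φ = 1.01900 × sin(25.00°) = 0.43065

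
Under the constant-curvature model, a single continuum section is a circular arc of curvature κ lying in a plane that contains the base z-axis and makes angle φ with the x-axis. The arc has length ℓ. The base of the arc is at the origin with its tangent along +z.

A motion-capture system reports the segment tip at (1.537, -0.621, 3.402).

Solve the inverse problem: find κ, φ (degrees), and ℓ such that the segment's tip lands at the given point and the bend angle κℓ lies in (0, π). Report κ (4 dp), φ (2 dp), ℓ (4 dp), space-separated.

0.2315 338.00 3.9172

ρ = √(x²+y²) = √(1.537² + -0.621²) = 1.65771
φ = atan2(y, x) mod 360° = atan2(-0.621, 1.537) = 337.9996°
|p|² = ρ² + z² = 1.65771² + 3.402² = 14.32161
κ = 2ρ / |p|² = 2×1.65771 / 14.32161 = 0.23150
θ = 2·atan2(ρ, z) = 2·atan2(1.65771, 3.402) = 0.90683 rad
ℓ = θ/κ = 0.90683/0.23150 = 3.91724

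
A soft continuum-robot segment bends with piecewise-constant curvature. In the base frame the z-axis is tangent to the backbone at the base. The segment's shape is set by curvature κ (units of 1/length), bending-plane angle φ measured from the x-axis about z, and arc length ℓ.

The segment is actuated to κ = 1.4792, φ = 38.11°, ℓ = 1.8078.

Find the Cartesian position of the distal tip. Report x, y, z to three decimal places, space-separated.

θ = κ·ℓ = 1.4792 × 1.8078 = 2.67410 rad
ρ = (1 − cos θ)/κ = (1 − -0.89270)/1.4792 = 1.27954
z = sin θ / κ = 0.45065/1.4792 = 0.30466
x = ρ cos φ = 1.27954 × cos(38.11°) = 1.00678
y = ρ sin φ = 1.27954 × sin(38.11°) = 0.78970

1.007 0.790 0.305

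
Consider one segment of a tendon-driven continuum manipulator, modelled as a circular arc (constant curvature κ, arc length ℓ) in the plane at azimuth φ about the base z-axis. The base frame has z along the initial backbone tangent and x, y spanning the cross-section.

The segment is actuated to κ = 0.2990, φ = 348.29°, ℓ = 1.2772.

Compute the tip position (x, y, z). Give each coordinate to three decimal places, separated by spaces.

θ = κ·ℓ = 0.2990 × 1.2772 = 0.38188 rad
ρ = (1 − cos θ)/κ = (1 − 0.92796)/0.2990 = 0.24092
z = sin θ / κ = 0.37267/0.2990 = 1.24638
x = ρ cos φ = 0.24092 × cos(348.29°) = 0.23591
y = ρ sin φ = 0.24092 × sin(348.29°) = -0.04890

0.236 -0.049 1.246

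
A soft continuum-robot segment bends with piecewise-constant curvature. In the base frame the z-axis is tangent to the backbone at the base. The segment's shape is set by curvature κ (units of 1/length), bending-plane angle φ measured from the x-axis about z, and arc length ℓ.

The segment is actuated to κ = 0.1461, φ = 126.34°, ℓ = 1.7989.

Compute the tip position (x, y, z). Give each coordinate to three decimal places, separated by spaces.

θ = κ·ℓ = 0.1461 × 1.7989 = 0.26282 rad
ρ = (1 − cos θ)/κ = (1 − 0.96566)/0.1461 = 0.23504
z = sin θ / κ = 0.25980/0.1461 = 1.77826
x = ρ cos φ = 0.23504 × cos(126.34°) = -0.13928
y = ρ sin φ = 0.23504 × sin(126.34°) = 0.18932

-0.139 0.189 1.778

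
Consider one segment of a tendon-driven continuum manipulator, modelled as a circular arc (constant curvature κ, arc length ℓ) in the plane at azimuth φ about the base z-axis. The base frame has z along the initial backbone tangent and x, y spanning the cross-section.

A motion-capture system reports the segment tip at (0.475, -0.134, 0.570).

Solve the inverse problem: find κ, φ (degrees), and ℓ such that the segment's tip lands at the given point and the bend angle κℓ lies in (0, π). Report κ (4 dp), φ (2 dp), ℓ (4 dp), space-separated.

ρ = √(x²+y²) = √(0.475² + -0.134²) = 0.49354
φ = atan2(y, x) mod 360° = atan2(-0.134, 0.475) = 344.2460°
|p|² = ρ² + z² = 0.49354² + 0.570² = 0.56848
κ = 2ρ / |p|² = 2×0.49354 / 0.56848 = 1.73634
θ = 2·atan2(ρ, z) = 2·atan2(0.49354, 0.570) = 1.42726 rad
ℓ = θ/κ = 1.42726/1.73634 = 0.82199

1.7363 344.25 0.8220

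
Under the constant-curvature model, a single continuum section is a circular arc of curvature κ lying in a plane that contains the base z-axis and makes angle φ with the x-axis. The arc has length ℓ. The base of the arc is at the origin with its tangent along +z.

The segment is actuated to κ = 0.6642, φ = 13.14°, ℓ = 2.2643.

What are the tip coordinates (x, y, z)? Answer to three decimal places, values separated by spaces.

1.368 0.319 1.502

θ = κ·ℓ = 0.6642 × 2.2643 = 1.50395 rad
ρ = (1 − cos θ)/κ = (1 − 0.06680)/0.6642 = 1.40500
z = sin θ / κ = 0.99777/0.6642 = 1.50221
x = ρ cos φ = 1.40500 × cos(13.14°) = 1.36821
y = ρ sin φ = 1.40500 × sin(13.14°) = 0.31940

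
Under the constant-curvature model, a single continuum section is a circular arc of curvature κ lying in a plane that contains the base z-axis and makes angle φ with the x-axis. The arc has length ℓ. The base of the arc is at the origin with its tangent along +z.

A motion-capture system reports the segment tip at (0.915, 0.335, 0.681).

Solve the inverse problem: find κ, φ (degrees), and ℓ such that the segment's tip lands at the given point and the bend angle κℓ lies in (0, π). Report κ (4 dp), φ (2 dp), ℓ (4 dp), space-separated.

1.3790 20.11 1.3935

ρ = √(x²+y²) = √(0.915² + 0.335²) = 0.97440
φ = atan2(y, x) mod 360° = atan2(0.335, 0.915) = 20.1087°
|p|² = ρ² + z² = 0.97440² + 0.681² = 1.41321
κ = 2ρ / |p|² = 2×0.97440 / 1.41321 = 1.37898
θ = 2·atan2(ρ, z) = 2·atan2(0.97440, 0.681) = 1.92163 rad
ℓ = θ/κ = 1.92163/1.37898 = 1.39351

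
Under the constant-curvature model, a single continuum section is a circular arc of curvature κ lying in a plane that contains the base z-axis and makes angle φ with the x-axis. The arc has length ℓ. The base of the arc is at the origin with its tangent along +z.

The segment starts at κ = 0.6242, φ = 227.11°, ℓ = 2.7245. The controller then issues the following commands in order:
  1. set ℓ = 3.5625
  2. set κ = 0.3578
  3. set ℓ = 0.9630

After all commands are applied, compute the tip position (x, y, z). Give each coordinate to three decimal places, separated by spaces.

initial: κ=0.6242, φ=227.11°, ℓ=2.7245
cmd 1: set ℓ=3.5625 → (κ,φ,ℓ)=(0.6242,227.11°,3.5625) → tip=(-1.7527,-1.8868,1.2725)
cmd 2: set κ=0.3578 → (κ,φ,ℓ)=(0.3578,227.11°,3.5625) → tip=(-1.3471,-1.4501,2.6732)
cmd 3: set ℓ=0.9630 → (κ,φ,ℓ)=(0.3578,227.11°,0.9630) → tip=(-0.1118,-0.1204,0.9441)

-0.112 -0.120 0.944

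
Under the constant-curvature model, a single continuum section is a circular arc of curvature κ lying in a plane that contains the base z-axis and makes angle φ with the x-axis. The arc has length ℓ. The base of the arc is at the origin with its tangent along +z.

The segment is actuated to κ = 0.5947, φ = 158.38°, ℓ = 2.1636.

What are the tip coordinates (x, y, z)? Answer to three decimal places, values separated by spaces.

-1.125 0.446 1.614

θ = κ·ℓ = 0.5947 × 2.1636 = 1.28669 rad
ρ = (1 − cos θ)/κ = (1 − 0.28030)/0.5947 = 1.21020
z = sin θ / κ = 0.95991/0.5947 = 1.61411
x = ρ cos φ = 1.21020 × cos(158.38°) = -1.12506
y = ρ sin φ = 1.21020 × sin(158.38°) = 0.44590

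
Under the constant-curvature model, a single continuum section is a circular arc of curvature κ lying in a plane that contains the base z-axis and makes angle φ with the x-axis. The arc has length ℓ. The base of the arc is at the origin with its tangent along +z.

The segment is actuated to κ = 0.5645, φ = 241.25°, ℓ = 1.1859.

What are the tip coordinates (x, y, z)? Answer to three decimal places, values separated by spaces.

θ = κ·ℓ = 0.5645 × 1.1859 = 0.66944 rad
ρ = (1 − cos θ)/κ = (1 − 0.78417)/0.5645 = 0.38234
z = sin θ / κ = 0.62055/0.5645 = 1.09929
x = ρ cos φ = 0.38234 × cos(241.25°) = -0.18390
y = ρ sin φ = 0.38234 × sin(241.25°) = -0.33521

-0.184 -0.335 1.099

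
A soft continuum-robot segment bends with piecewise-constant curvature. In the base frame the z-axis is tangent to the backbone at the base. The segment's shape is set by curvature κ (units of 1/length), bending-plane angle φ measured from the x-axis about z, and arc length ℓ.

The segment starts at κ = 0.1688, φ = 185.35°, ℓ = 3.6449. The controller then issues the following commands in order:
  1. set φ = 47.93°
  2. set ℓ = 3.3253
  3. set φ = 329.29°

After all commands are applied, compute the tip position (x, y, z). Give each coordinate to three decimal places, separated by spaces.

initial: κ=0.1688, φ=185.35°, ℓ=3.6449
cmd 1: set φ=47.93° → (κ,φ,ℓ)=(0.1688,47.93°,3.6449) → tip=(0.7279,0.8064,3.4193)
cmd 2: set ℓ=3.3253 → (κ,φ,ℓ)=(0.1688,47.93°,3.3253) → tip=(0.6091,0.6748,3.1534)
cmd 3: set φ=329.29° → (κ,φ,ℓ)=(0.1688,329.29°,3.3253) → tip=(0.7815,-0.4642,3.1534)

0.782 -0.464 3.153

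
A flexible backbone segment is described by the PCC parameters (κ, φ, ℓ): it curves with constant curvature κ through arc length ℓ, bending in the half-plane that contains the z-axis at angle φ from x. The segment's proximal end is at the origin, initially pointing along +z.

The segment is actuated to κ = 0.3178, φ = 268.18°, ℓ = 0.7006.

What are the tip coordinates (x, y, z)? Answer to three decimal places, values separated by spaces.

θ = κ·ℓ = 0.3178 × 0.7006 = 0.22265 rad
ρ = (1 − cos θ)/κ = (1 − 0.97532)/0.3178 = 0.07767
z = sin θ / κ = 0.22082/0.3178 = 0.69483
x = ρ cos φ = 0.07767 × cos(268.18°) = -0.00247
y = ρ sin φ = 0.07767 × sin(268.18°) = -0.07763

-0.002 -0.078 0.695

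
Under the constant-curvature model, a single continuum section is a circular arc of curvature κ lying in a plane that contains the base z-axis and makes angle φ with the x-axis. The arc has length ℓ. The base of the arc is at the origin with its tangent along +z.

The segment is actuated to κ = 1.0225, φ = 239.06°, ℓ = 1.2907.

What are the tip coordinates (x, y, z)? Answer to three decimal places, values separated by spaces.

θ = κ·ℓ = 1.0225 × 1.2907 = 1.31974 rad
ρ = (1 − cos θ)/κ = (1 − 0.24843)/1.0225 = 0.73504
z = sin θ / κ = 0.96865/1.0225 = 0.94734
x = ρ cos φ = 0.73504 × cos(239.06°) = -0.37791
y = ρ sin φ = 0.73504 × sin(239.06°) = -0.63044

-0.378 -0.630 0.947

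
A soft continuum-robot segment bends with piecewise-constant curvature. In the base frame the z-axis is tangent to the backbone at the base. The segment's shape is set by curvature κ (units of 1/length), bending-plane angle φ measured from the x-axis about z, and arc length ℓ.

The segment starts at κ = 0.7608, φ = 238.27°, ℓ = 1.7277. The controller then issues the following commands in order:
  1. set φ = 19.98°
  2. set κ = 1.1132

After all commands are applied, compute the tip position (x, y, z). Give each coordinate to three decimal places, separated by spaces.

initial: κ=0.7608, φ=238.27°, ℓ=1.7277
cmd 1: set φ=19.98° → (κ,φ,ℓ)=(0.7608,19.98°,1.7277) → tip=(0.9221,0.3352,1.2714)
cmd 2: set κ=1.1132 → (κ,φ,ℓ)=(1.1132,19.98°,1.7277) → tip=(1.1357,0.4129,0.8431)

1.136 0.413 0.843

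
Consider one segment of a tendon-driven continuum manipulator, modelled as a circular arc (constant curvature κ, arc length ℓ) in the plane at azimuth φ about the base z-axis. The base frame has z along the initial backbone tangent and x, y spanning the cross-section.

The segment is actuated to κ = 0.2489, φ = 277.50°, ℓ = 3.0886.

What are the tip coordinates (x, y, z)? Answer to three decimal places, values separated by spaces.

θ = κ·ℓ = 0.2489 × 3.0886 = 0.76875 rad
ρ = (1 − cos θ)/κ = (1 − 0.71878)/0.2489 = 1.12986
z = sin θ / κ = 0.69524/0.2489 = 2.79325
x = ρ cos φ = 1.12986 × cos(277.50°) = 0.14748
y = ρ sin φ = 1.12986 × sin(277.50°) = -1.12019

0.147 -1.120 2.793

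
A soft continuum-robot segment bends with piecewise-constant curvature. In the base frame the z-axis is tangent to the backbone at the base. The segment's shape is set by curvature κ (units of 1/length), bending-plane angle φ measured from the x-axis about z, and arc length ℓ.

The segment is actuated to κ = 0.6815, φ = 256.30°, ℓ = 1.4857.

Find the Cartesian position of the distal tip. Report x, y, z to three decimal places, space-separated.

θ = κ·ℓ = 0.6815 × 1.4857 = 1.01250 rad
ρ = (1 − cos θ)/κ = (1 − 0.52974)/0.6815 = 0.69004
z = sin θ / κ = 0.84816/0.6815 = 1.24455
x = ρ cos φ = 0.69004 × cos(256.30°) = -0.16343
y = ρ sin φ = 0.69004 × sin(256.30°) = -0.67041

-0.163 -0.670 1.245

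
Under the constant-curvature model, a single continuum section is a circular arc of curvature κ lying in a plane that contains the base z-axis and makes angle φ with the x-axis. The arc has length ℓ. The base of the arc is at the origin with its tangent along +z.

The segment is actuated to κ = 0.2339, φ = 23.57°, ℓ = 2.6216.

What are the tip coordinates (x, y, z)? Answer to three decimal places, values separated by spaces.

0.714 0.311 2.460

θ = κ·ℓ = 0.2339 × 2.6216 = 0.61319 rad
ρ = (1 − cos θ)/κ = (1 − 0.81782)/0.2339 = 0.77890
z = sin θ / κ = 0.57548/0.2339 = 2.46037
x = ρ cos φ = 0.77890 × cos(23.57°) = 0.71392
y = ρ sin φ = 0.77890 × sin(23.57°) = 0.31146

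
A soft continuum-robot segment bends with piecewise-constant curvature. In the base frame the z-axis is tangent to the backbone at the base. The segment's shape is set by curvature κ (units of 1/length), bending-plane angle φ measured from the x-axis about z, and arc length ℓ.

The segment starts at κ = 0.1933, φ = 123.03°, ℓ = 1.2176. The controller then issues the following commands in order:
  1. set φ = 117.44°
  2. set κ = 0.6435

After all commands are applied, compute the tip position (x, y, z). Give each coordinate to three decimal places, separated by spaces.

initial: κ=0.1933, φ=123.03°, ℓ=1.2176
cmd 1: set φ=117.44° → (κ,φ,ℓ)=(0.1933,117.44°,1.2176) → tip=(-0.0657,0.1266,1.2064)
cmd 2: set κ=0.6435 → (κ,φ,ℓ)=(0.6435,117.44°,1.2176) → tip=(-0.2088,0.4021,1.0968)

-0.209 0.402 1.097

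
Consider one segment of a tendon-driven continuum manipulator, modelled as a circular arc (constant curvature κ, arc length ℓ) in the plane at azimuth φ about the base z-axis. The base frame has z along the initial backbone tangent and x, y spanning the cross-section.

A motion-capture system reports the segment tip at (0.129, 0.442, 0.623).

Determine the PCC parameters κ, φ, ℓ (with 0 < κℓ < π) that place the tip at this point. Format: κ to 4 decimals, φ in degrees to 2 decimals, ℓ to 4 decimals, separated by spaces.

ρ = √(x²+y²) = √(0.129² + 0.442²) = 0.46044
φ = atan2(y, x) mod 360° = atan2(0.442, 0.129) = 73.7298°
|p|² = ρ² + z² = 0.46044² + 0.623² = 0.60013
κ = 2ρ / |p|² = 2×0.46044 / 0.60013 = 1.53446
θ = 2·atan2(ρ, z) = 2·atan2(0.46044, 0.623) = 1.27294 rad
ℓ = θ/κ = 1.27294/1.53446 = 0.82957

1.5345 73.73 0.8296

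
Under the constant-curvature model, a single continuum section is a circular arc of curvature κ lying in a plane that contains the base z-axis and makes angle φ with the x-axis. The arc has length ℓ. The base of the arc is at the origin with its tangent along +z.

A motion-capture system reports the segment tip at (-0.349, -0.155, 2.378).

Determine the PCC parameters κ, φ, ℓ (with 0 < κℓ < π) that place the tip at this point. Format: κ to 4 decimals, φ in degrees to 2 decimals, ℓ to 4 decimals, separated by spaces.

0.1317 203.95 2.4187

ρ = √(x²+y²) = √(-0.349² + -0.155²) = 0.38187
φ = atan2(y, x) mod 360° = atan2(-0.155, -0.349) = 203.9473°
|p|² = ρ² + z² = 0.38187² + 2.378² = 5.80071
κ = 2ρ / |p|² = 2×0.38187 / 5.80071 = 0.13166
θ = 2·atan2(ρ, z) = 2·atan2(0.38187, 2.378) = 0.31845 rad
ℓ = θ/κ = 0.31845/0.13166 = 2.41867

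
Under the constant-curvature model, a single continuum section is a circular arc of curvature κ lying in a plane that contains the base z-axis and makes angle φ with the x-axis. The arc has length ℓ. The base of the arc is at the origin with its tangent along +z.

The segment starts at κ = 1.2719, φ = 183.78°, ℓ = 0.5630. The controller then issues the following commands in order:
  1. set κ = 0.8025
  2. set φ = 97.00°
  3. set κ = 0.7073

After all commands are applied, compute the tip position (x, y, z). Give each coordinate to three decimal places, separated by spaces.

-0.013 0.110 0.548

initial: κ=1.2719, φ=183.78°, ℓ=0.5630
cmd 1: set κ=0.8025 → (κ,φ,ℓ)=(0.8025,183.78°,0.5630) → tip=(-0.1248,-0.0082,0.5440)
cmd 2: set φ=97.00° → (κ,φ,ℓ)=(0.8025,97.00°,0.5630) → tip=(-0.0152,0.1241,0.5440)
cmd 3: set κ=0.7073 → (κ,φ,ℓ)=(0.7073,97.00°,0.5630) → tip=(-0.0135,0.1098,0.5482)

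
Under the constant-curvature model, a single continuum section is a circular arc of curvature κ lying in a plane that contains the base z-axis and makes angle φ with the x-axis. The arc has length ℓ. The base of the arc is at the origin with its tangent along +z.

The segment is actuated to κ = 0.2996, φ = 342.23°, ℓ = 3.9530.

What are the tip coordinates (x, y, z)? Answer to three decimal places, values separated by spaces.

θ = κ·ℓ = 0.2996 × 3.9530 = 1.18432 rad
ρ = (1 − cos θ)/κ = (1 − 0.37693)/0.2996 = 2.07968
z = sin θ / κ = 0.92624/0.2996 = 3.09160
x = ρ cos φ = 2.07968 × cos(342.23°) = 1.98046
y = ρ sin φ = 2.07968 × sin(342.23°) = -0.63471

1.980 -0.635 3.092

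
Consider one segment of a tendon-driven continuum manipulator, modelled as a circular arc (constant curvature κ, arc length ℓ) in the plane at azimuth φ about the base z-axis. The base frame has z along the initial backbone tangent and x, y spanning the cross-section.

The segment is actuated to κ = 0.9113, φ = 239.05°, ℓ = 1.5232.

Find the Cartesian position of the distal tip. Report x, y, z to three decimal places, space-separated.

-0.462 -0.770 1.079

θ = κ·ℓ = 0.9113 × 1.5232 = 1.38809 rad
ρ = (1 − cos θ)/κ = (1 − 0.18169)/0.9113 = 0.89796
z = sin θ / κ = 0.98336/0.9113 = 1.07907
x = ρ cos φ = 0.89796 × cos(239.05°) = -0.46181
y = ρ sin φ = 0.89796 × sin(239.05°) = -0.77010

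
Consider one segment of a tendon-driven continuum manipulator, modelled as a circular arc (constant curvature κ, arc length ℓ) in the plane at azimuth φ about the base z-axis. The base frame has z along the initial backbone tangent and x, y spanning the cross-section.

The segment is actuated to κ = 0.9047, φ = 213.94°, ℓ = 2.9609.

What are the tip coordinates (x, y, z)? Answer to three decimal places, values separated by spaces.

θ = κ·ℓ = 0.9047 × 2.9609 = 2.67873 rad
ρ = (1 − cos θ)/κ = (1 − -0.89478)/0.9047 = 2.09437
z = sin θ / κ = 0.44651/0.9047 = 0.49355
x = ρ cos φ = 2.09437 × cos(213.94°) = -1.73754
y = ρ sin φ = 2.09437 × sin(213.94°) = -1.16934

-1.738 -1.169 0.494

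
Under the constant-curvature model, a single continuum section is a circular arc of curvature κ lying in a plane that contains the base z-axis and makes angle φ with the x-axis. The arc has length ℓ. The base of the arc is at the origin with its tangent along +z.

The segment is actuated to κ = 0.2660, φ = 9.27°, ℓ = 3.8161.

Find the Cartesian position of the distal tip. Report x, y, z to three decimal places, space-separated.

1.753 0.286 3.194

θ = κ·ℓ = 0.2660 × 3.8161 = 1.01508 rad
ρ = (1 − cos θ)/κ = (1 − 0.52755)/0.2660 = 1.77613
z = sin θ / κ = 0.84952/0.2660 = 3.19370
x = ρ cos φ = 1.77613 × cos(9.27°) = 1.75293
y = ρ sin φ = 1.77613 × sin(9.27°) = 0.28611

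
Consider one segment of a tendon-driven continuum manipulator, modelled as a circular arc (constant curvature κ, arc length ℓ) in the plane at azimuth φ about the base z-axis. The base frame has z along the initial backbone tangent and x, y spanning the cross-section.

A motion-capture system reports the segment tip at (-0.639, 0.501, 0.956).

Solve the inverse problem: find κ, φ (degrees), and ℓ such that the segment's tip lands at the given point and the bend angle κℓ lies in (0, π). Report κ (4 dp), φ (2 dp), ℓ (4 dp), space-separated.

ρ = √(x²+y²) = √(-0.639² + 0.501²) = 0.81199
φ = atan2(y, x) mod 360° = atan2(0.501, -0.639) = 141.9022°
|p|² = ρ² + z² = 0.81199² + 0.956² = 1.57326
κ = 2ρ / |p|² = 2×0.81199 / 1.57326 = 1.03224
θ = 2·atan2(ρ, z) = 2·atan2(0.81199, 0.956) = 1.40824 rad
ℓ = θ/κ = 1.40824/1.03224 = 1.36426

1.0322 141.90 1.3643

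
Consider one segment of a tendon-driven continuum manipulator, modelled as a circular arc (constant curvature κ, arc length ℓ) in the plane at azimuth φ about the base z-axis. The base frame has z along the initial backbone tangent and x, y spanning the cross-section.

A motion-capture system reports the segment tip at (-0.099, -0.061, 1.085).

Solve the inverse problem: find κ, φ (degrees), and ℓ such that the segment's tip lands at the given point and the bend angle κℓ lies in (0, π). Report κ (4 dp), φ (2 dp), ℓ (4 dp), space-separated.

ρ = √(x²+y²) = √(-0.099² + -0.061²) = 0.11628
φ = atan2(y, x) mod 360° = atan2(-0.061, -0.099) = 211.6398°
|p|² = ρ² + z² = 0.11628² + 1.085² = 1.19075
κ = 2ρ / |p|² = 2×0.11628 / 1.19075 = 0.19531
θ = 2·atan2(ρ, z) = 2·atan2(0.11628, 1.085) = 0.21353 rad
ℓ = θ/κ = 0.21353/0.19531 = 1.09329

0.1953 211.64 1.0933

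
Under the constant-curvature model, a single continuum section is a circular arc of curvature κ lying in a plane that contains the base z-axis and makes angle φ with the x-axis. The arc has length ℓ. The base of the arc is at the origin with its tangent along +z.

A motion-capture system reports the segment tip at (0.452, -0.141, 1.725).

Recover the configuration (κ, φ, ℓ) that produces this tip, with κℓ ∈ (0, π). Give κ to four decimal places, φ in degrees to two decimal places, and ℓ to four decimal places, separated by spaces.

0.2959 342.67 1.8104

ρ = √(x²+y²) = √(0.452² + -0.141²) = 0.47348
φ = atan2(y, x) mod 360° = atan2(-0.141, 0.452) = 342.6749°
|p|² = ρ² + z² = 0.47348² + 1.725² = 3.19981
κ = 2ρ / |p|² = 2×0.47348 / 3.19981 = 0.29594
θ = 2·atan2(ρ, z) = 2·atan2(0.47348, 1.725) = 0.53577 rad
ℓ = θ/κ = 0.53577/0.29594 = 1.81038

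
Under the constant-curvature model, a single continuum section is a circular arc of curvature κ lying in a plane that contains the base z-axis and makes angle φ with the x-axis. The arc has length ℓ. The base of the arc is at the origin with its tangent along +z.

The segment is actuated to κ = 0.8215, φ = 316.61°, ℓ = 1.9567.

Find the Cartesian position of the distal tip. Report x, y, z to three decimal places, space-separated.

0.917 -0.867 1.216

θ = κ·ℓ = 0.8215 × 1.9567 = 1.60743 rad
ρ = (1 − cos θ)/κ = (1 − -0.03662)/0.8215 = 1.26187
z = sin θ / κ = 0.99933/0.8215 = 1.21647
x = ρ cos φ = 1.26187 × cos(316.61°) = 0.91699
y = ρ sin φ = 1.26187 × sin(316.61°) = -0.86685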